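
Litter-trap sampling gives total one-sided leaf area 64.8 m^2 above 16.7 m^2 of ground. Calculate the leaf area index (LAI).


Formula: LAI = total leaf area / ground area  (dimensionless)
LAI = 64.8 m^2 / 16.7 m^2
LAI = 3.88

3.88


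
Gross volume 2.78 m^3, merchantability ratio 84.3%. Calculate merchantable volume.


Formula: MV = V_total * (merchantable_pct / 100)
Merchantable fraction = 84.3% / 100 = 0.843
MV = 2.78 m^3 * 0.843 = 2.344 m^3

2.344


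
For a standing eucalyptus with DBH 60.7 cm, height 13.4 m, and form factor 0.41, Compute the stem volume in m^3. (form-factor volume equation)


Formula: V = pi * (DBH/200)^2 * H * ff
Radius = DBH/200 = 60.7/200 = 0.3035 m
Radius^2 = 0.3035^2 = 0.09211225 m^2
V = pi * 0.09211225 * 13.4 * 0.41
V = 1.59 m^3

1.59


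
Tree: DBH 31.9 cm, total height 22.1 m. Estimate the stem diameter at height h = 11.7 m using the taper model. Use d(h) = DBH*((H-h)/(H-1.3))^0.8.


Taper: d(h) = DBH * ((H - h) / (H - 1.3))^0.8
Numerator = H - h = 22.1 - 11.7 = 10.4 m
Denominator = H - 1.3 = 22.1 - 1.3 = 20.8 m
Ratio = 10.4 / 20.8 = 0.5
d = 31.9 * 0.5^0.8 = 18.3 cm

18.3


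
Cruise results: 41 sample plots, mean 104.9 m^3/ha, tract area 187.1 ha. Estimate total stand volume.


Formula: Total Volume = Mean Volume per ha * Total Area
Total Volume = 104.9 m^3/ha * 187.1 ha
Total Volume = 19627 m^3

19627


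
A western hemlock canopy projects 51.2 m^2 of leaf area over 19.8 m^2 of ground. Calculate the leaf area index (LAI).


Formula: LAI = total leaf area / ground area  (dimensionless)
LAI = 51.2 m^2 / 19.8 m^2
LAI = 2.59

2.59


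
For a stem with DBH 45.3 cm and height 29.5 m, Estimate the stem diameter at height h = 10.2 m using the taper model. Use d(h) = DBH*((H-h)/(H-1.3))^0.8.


Taper: d(h) = DBH * ((H - h) / (H - 1.3))^0.8
Numerator = H - h = 29.5 - 10.2 = 19.3 m
Denominator = H - 1.3 = 29.5 - 1.3 = 28.2 m
Ratio = 19.3 / 28.2 = 0.6844
d = 45.3 * 0.6844^0.8 = 33.4 cm

33.4


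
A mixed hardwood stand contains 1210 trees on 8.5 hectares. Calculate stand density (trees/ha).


Formula: Stand Density = N_trees / Area_ha
Density = 1210 trees / 8.5 ha
Density = 142 trees/ha

142


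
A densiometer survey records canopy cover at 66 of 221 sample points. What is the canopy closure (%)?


Formula: Canopy closure = covered points / total points * 100
Closure = 66 / 221 * 100
Closure = 0.2986 * 100 = 29.9%

29.9


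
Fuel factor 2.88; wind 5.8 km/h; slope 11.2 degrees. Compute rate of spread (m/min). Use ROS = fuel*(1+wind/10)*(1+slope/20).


Formula: ROS = fuel * (1 + wind/10) * (1 + slope/20)
Wind factor = 1 + 5.8/10 = 1.58
Slope factor = 1 + 11.2/20 = 1.56
ROS = 2.88 * 1.58 * 1.56 = 7.1 m/min

7.1


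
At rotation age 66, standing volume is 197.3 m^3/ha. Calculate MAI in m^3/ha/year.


Formula: MAI = Total Volume / Stand Age
MAI = 197.3 m^3/ha / 66 years
MAI = 2.99 m^3/ha/year

2.99


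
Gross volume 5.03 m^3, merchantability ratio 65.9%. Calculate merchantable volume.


Formula: MV = V_total * (merchantable_pct / 100)
Merchantable fraction = 65.9% / 100 = 0.659
MV = 5.03 m^3 * 0.659 = 3.315 m^3

3.315


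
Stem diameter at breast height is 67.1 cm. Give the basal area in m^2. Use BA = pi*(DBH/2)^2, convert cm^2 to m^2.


Formula: BA = pi * (DBH/2)^2 / 10000  (cm^2 to m^2)
Radius = DBH/2 = 67.1/2 = 33.55 cm
BA = pi * 33.55^2 / 10000
   = 3536.1845 cm^2 / 10000
   = 0.3536 m^2

0.3536


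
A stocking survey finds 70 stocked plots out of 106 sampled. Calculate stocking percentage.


Formula: Stocking % = stocked plots / total plots * 100
Stocking = 70 / 106 * 100
Stocking = 0.6604 * 100 = 66.0%

66.0


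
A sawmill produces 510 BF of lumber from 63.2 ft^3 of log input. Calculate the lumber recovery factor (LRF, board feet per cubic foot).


Formula: LRF = Lumber Output (BF) / Log Input (ft^3)
LRF = 510 BF / 63.2 ft^3
LRF = 8.07 BF/ft^3

8.07


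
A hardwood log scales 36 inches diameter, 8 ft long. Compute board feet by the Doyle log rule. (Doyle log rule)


Doyle: BF = (D - 4)^2 * L / 16
Adjusted diameter = 36 - 4 = 32 in
(D-4)^2 = 32^2 = 1024
BF = 1024 * 8 / 16 = 512 BF

512


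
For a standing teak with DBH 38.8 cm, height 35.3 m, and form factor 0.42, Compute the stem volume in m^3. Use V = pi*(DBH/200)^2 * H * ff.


Formula: V = pi * (DBH/200)^2 * H * ff
Radius = DBH/200 = 38.8/200 = 0.194 m
Radius^2 = 0.194^2 = 0.037636 m^2
V = pi * 0.037636 * 35.3 * 0.42
V = 1.753 m^3

1.753


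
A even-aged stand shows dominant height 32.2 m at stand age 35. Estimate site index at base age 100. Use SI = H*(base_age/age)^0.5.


Formula: SI = H_dom * (base_age / age)^0.5
Age ratio = 100 / 35 = 2.85714
sqrt(age_ratio) = 1.69031
SI = 32.2 * 1.69031 = 54.4 m

54.4


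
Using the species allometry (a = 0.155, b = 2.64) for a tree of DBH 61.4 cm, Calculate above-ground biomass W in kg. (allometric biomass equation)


Formula: W = a * DBH^b  (allometric power law)
DBH^b = 61.4^2.64 = 52573.2106
W = 0.155 * 52573.2106 = 8148.8 kg

8148.8


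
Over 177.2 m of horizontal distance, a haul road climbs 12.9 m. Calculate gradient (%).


Formula: Gradient = rise / run * 100
Gradient = 12.9 / 177.2 * 100 = 7.3%

7.3


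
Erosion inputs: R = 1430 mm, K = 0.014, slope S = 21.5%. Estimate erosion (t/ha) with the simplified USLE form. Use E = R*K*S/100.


Formula: E = R * K * S / 100  (simplified USLE)
R * K = 1430 * 0.014 = 20.02
E = 20.02 * 21.5 / 100 = 4.3 t/ha

4.3


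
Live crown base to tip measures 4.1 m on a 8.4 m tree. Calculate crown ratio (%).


Formula: Crown Ratio = (Crown Length / Total Height) * 100
CR = (4.1 m / 8.4 m) * 100
CR = 0.4881 * 100 = 48.8%

48.8


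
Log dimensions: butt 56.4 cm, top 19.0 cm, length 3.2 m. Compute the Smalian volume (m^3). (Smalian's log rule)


Smalian: V = (A1 + A2)/2 * L,  A = pi*(D/200)^2
A1 = pi*(56.4/200)^2 = 0.249832 m^2
A2 = pi*(19.0/200)^2 = 0.028353 m^2
V = (0.249832+0.028353)/2*3.2 = 0.4451 m^3

0.4451


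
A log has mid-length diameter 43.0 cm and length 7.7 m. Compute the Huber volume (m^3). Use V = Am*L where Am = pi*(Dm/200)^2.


Huber: V = Am * L,  Am = pi*(Dm/200)^2
Am = pi*(43.0/200)^2 = 0.14522 m^2
V = 0.14522*7.7 = 1.1182 m^3

1.1182


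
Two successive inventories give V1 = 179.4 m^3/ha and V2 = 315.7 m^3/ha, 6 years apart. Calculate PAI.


Formula: PAI = (V_T2 - V_T1) / (T2 - T1)
Volume increment = 315.7 - 179.4 = 136.3 m^3/ha
PAI = 136.3 / 6 = 22.72 m^3/ha/year

22.72


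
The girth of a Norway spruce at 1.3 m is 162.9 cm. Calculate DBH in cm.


Formula: DBH = C / pi
DBH = 162.9 / pi
pi = 3.14159...
DBH = 51.9 cm

51.9


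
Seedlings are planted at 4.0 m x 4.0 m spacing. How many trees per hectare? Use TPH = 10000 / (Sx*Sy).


Formula: TPH = 10000 m^2/ha / (spacing_x * spacing_y)
Area per tree = 4.0 m * 4.0 m = 16.0 m^2
TPH = 10000 / 16.0 = 625 trees/ha

625


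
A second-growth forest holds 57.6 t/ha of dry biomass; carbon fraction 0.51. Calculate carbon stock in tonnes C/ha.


Formula: Carbon Stock = Biomass * Carbon Fraction
C = 57.6 t/ha * 0.51
C = 29.4 t C/ha

29.4


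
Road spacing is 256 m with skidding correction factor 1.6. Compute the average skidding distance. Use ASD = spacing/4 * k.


Formula: ASD = (spacing / 4) * correction
Uncorrected distance = spacing / 4 = 256 / 4 = 64 m
ASD = 64 * 1.6 = 102 m

102


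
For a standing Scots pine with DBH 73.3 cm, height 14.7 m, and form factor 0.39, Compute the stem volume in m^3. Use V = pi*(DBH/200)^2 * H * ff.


Formula: V = pi * (DBH/200)^2 * H * ff
Radius = DBH/200 = 73.3/200 = 0.3665 m
Radius^2 = 0.3665^2 = 0.13432225 m^2
V = pi * 0.13432225 * 14.7 * 0.39
V = 2.419 m^3

2.419


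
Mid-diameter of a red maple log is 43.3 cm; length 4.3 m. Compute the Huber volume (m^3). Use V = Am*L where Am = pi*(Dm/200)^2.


Huber: V = Am * L,  Am = pi*(Dm/200)^2
Am = pi*(43.3/200)^2 = 0.147254 m^2
V = 0.147254*4.3 = 0.6332 m^3

0.6332


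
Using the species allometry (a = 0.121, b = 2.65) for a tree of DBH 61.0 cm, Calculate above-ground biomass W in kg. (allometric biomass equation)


Formula: W = a * DBH^b  (allometric power law)
DBH^b = 61.0^2.65 = 53842.3569
W = 0.121 * 53842.3569 = 6514.9 kg

6514.9


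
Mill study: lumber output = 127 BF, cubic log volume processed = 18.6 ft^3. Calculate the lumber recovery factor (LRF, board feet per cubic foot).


Formula: LRF = Lumber Output (BF) / Log Input (ft^3)
LRF = 127 BF / 18.6 ft^3
LRF = 6.83 BF/ft^3

6.83


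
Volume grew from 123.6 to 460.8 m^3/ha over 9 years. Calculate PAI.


Formula: PAI = (V_T2 - V_T1) / (T2 - T1)
Volume increment = 460.8 - 123.6 = 337.2 m^3/ha
PAI = 337.2 / 9 = 37.47 m^3/ha/year

37.47


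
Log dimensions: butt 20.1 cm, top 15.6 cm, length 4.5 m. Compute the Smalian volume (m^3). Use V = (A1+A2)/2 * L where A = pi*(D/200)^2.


Smalian: V = (A1 + A2)/2 * L,  A = pi*(D/200)^2
A1 = pi*(20.1/200)^2 = 0.031731 m^2
A2 = pi*(15.6/200)^2 = 0.019113 m^2
V = (0.031731+0.019113)/2*4.5 = 0.1144 m^3

0.1144


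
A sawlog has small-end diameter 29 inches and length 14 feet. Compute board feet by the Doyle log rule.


Doyle: BF = (D - 4)^2 * L / 16
Adjusted diameter = 29 - 4 = 25 in
(D-4)^2 = 25^2 = 625
BF = 625 * 14 / 16 = 547 BF

547


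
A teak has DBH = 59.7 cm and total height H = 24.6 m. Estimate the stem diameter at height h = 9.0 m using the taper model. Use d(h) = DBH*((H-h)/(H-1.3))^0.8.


Taper: d(h) = DBH * ((H - h) / (H - 1.3))^0.8
Numerator = H - h = 24.6 - 9.0 = 15.6 m
Denominator = H - 1.3 = 24.6 - 1.3 = 23.3 m
Ratio = 15.6 / 23.3 = 0.66953
d = 59.7 * 0.66953^0.8 = 43.3 cm

43.3


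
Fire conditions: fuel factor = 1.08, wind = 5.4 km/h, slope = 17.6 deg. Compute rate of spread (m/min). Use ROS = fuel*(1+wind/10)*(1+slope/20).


Formula: ROS = fuel * (1 + wind/10) * (1 + slope/20)
Wind factor = 1 + 5.4/10 = 1.54
Slope factor = 1 + 17.6/20 = 1.88
ROS = 1.08 * 1.54 * 1.88 = 3.13 m/min

3.13


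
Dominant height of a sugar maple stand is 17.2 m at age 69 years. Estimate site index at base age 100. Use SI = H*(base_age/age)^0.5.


Formula: SI = H_dom * (base_age / age)^0.5
Age ratio = 100 / 69 = 1.44928
sqrt(age_ratio) = 1.20386
SI = 17.2 * 1.20386 = 20.7 m

20.7


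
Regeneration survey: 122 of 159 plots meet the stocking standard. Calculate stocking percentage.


Formula: Stocking % = stocked plots / total plots * 100
Stocking = 122 / 159 * 100
Stocking = 0.7673 * 100 = 76.7%

76.7


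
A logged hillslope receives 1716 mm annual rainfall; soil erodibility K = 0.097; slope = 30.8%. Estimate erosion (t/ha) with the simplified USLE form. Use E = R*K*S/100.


Formula: E = R * K * S / 100  (simplified USLE)
R * K = 1716 * 0.097 = 166.452
E = 166.452 * 30.8 / 100 = 51.27 t/ha

51.27


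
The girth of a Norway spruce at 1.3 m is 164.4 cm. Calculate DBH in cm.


Formula: DBH = C / pi
DBH = 164.4 / pi
pi = 3.14159...
DBH = 52.3 cm

52.3


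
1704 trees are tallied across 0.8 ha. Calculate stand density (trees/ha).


Formula: Stand Density = N_trees / Area_ha
Density = 1704 trees / 0.8 ha
Density = 2130 trees/ha

2130


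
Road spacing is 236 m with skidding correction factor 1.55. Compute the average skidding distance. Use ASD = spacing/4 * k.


Formula: ASD = (spacing / 4) * correction
Uncorrected distance = spacing / 4 = 236 / 4 = 59 m
ASD = 59 * 1.55 = 91 m

91


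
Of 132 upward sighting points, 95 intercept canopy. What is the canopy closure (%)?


Formula: Canopy closure = covered points / total points * 100
Closure = 95 / 132 * 100
Closure = 0.7197 * 100 = 72.0%

72.0


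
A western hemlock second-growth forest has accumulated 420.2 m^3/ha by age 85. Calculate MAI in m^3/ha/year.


Formula: MAI = Total Volume / Stand Age
MAI = 420.2 m^3/ha / 85 years
MAI = 4.94 m^3/ha/year

4.94


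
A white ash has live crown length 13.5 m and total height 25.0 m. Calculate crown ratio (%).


Formula: Crown Ratio = (Crown Length / Total Height) * 100
CR = (13.5 m / 25.0 m) * 100
CR = 0.54 * 100 = 54.0%

54.0


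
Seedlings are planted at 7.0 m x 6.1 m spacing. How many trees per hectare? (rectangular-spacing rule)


Formula: TPH = 10000 m^2/ha / (spacing_x * spacing_y)
Area per tree = 7.0 m * 6.1 m = 42.7 m^2
TPH = 10000 / 42.7 = 234 trees/ha

234


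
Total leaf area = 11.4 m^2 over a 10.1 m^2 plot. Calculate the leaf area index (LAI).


Formula: LAI = total leaf area / ground area  (dimensionless)
LAI = 11.4 m^2 / 10.1 m^2
LAI = 1.13

1.13


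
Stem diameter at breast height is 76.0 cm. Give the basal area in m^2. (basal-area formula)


Formula: BA = pi * (DBH/2)^2 / 10000  (cm^2 to m^2)
Radius = DBH/2 = 76.0/2 = 38.0 cm
BA = pi * 38.0^2 / 10000
   = 4536.4598 cm^2 / 10000
   = 0.4536 m^2

0.4536


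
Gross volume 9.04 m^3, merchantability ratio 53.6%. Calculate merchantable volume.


Formula: MV = V_total * (merchantable_pct / 100)
Merchantable fraction = 53.6% / 100 = 0.536
MV = 9.04 m^3 * 0.536 = 4.845 m^3

4.845


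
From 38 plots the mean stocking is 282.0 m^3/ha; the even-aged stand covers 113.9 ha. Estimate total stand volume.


Formula: Total Volume = Mean Volume per ha * Total Area
Total Volume = 282.0 m^3/ha * 113.9 ha
Total Volume = 32120 m^3

32120


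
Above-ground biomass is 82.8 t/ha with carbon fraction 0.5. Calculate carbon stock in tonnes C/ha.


Formula: Carbon Stock = Biomass * Carbon Fraction
C = 82.8 t/ha * 0.5
C = 41.4 t C/ha

41.4


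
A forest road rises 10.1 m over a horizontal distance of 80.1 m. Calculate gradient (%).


Formula: Gradient = rise / run * 100
Gradient = 10.1 / 80.1 * 100 = 12.6%

12.6


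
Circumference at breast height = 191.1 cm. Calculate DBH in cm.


Formula: DBH = C / pi
DBH = 191.1 / pi
pi = 3.14159...
DBH = 60.8 cm

60.8


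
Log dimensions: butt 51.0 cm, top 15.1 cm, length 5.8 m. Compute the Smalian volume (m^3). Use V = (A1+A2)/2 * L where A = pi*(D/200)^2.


Smalian: V = (A1 + A2)/2 * L,  A = pi*(D/200)^2
A1 = pi*(51.0/200)^2 = 0.204282 m^2
A2 = pi*(15.1/200)^2 = 0.017908 m^2
V = (0.204282+0.017908)/2*5.8 = 0.6444 m^3

0.6444


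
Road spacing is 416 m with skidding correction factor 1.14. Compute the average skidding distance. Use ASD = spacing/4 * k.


Formula: ASD = (spacing / 4) * correction
Uncorrected distance = spacing / 4 = 416 / 4 = 104 m
ASD = 104 * 1.14 = 119 m

119


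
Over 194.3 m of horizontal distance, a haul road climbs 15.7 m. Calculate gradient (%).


Formula: Gradient = rise / run * 100
Gradient = 15.7 / 194.3 * 100 = 8.1%

8.1


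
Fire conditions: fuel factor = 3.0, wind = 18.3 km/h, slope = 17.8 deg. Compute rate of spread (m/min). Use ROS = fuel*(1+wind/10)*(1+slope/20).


Formula: ROS = fuel * (1 + wind/10) * (1 + slope/20)
Wind factor = 1 + 18.3/10 = 2.83
Slope factor = 1 + 17.8/20 = 1.89
ROS = 3.0 * 2.83 * 1.89 = 16.05 m/min

16.05


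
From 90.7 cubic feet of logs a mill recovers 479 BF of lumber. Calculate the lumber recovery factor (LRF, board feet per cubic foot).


Formula: LRF = Lumber Output (BF) / Log Input (ft^3)
LRF = 479 BF / 90.7 ft^3
LRF = 5.28 BF/ft^3

5.28


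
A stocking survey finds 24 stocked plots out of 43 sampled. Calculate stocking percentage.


Formula: Stocking % = stocked plots / total plots * 100
Stocking = 24 / 43 * 100
Stocking = 0.5581 * 100 = 55.8%

55.8


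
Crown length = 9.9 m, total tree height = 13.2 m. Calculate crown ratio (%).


Formula: Crown Ratio = (Crown Length / Total Height) * 100
CR = (9.9 m / 13.2 m) * 100
CR = 0.75 * 100 = 75.0%

75.0


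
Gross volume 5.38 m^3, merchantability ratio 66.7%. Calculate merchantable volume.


Formula: MV = V_total * (merchantable_pct / 100)
Merchantable fraction = 66.7% / 100 = 0.667
MV = 5.38 m^3 * 0.667 = 3.588 m^3

3.588


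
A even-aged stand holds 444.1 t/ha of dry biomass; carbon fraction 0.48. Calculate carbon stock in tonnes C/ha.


Formula: Carbon Stock = Biomass * Carbon Fraction
C = 444.1 t/ha * 0.48
C = 213.2 t C/ha

213.2


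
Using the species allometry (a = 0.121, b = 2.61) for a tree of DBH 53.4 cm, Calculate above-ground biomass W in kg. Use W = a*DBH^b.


Formula: W = a * DBH^b  (allometric power law)
DBH^b = 53.4^2.61 = 32276.221
W = 0.121 * 32276.221 = 3905.4 kg

3905.4


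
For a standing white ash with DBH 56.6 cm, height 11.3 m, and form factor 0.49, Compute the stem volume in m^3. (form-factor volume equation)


Formula: V = pi * (DBH/200)^2 * H * ff
Radius = DBH/200 = 56.6/200 = 0.283 m
Radius^2 = 0.283^2 = 0.080089 m^2
V = pi * 0.080089 * 11.3 * 0.49
V = 1.393 m^3

1.393


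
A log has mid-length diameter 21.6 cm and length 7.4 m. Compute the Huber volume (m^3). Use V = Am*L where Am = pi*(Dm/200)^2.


Huber: V = Am * L,  Am = pi*(Dm/200)^2
Am = pi*(21.6/200)^2 = 0.036644 m^2
V = 0.036644*7.4 = 0.2712 m^3

0.2712


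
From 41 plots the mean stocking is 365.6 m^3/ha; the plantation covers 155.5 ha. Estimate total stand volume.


Formula: Total Volume = Mean Volume per ha * Total Area
Total Volume = 365.6 m^3/ha * 155.5 ha
Total Volume = 56851 m^3

56851


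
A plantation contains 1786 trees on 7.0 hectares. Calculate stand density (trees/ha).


Formula: Stand Density = N_trees / Area_ha
Density = 1786 trees / 7.0 ha
Density = 255 trees/ha

255


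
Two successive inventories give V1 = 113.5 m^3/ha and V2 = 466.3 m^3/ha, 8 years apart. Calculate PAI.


Formula: PAI = (V_T2 - V_T1) / (T2 - T1)
Volume increment = 466.3 - 113.5 = 352.8 m^3/ha
PAI = 352.8 / 8 = 44.1 m^3/ha/year

44.1


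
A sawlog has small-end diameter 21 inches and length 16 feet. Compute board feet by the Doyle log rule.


Doyle: BF = (D - 4)^2 * L / 16
Adjusted diameter = 21 - 4 = 17 in
(D-4)^2 = 17^2 = 289
BF = 289 * 16 / 16 = 289 BF

289


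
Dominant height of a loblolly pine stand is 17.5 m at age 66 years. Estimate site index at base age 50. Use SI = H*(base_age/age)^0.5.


Formula: SI = H_dom * (base_age / age)^0.5
Age ratio = 50 / 66 = 0.75758
sqrt(age_ratio) = 0.87039
SI = 17.5 * 0.87039 = 15.2 m

15.2


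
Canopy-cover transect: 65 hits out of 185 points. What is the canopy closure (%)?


Formula: Canopy closure = covered points / total points * 100
Closure = 65 / 185 * 100
Closure = 0.3514 * 100 = 35.1%

35.1


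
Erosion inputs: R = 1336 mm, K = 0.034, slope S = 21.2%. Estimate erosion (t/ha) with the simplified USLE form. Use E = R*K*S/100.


Formula: E = R * K * S / 100  (simplified USLE)
R * K = 1336 * 0.034 = 45.424
E = 45.424 * 21.2 / 100 = 9.63 t/ha

9.63


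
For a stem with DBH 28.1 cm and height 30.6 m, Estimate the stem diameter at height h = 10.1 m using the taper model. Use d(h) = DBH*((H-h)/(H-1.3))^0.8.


Taper: d(h) = DBH * ((H - h) / (H - 1.3))^0.8
Numerator = H - h = 30.6 - 10.1 = 20.5 m
Denominator = H - 1.3 = 30.6 - 1.3 = 29.3 m
Ratio = 20.5 / 29.3 = 0.69966
d = 28.1 * 0.69966^0.8 = 21.1 cm

21.1


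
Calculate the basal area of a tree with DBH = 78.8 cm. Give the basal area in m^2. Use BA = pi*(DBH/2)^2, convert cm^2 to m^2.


Formula: BA = pi * (DBH/2)^2 / 10000  (cm^2 to m^2)
Radius = DBH/2 = 78.8/2 = 39.4 cm
BA = pi * 39.4^2 / 10000
   = 4876.8828 cm^2 / 10000
   = 0.4877 m^2

0.4877


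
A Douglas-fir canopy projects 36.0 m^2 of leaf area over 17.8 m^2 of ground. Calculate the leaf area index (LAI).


Formula: LAI = total leaf area / ground area  (dimensionless)
LAI = 36.0 m^2 / 17.8 m^2
LAI = 2.02

2.02


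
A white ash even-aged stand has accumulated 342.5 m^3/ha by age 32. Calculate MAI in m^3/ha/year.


Formula: MAI = Total Volume / Stand Age
MAI = 342.5 m^3/ha / 32 years
MAI = 10.7 m^3/ha/year

10.7


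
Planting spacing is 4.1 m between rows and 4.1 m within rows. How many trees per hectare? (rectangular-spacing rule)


Formula: TPH = 10000 m^2/ha / (spacing_x * spacing_y)
Area per tree = 4.1 m * 4.1 m = 16.81 m^2
TPH = 10000 / 16.81 = 595 trees/ha

595


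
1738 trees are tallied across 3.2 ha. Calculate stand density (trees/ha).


Formula: Stand Density = N_trees / Area_ha
Density = 1738 trees / 3.2 ha
Density = 543 trees/ha

543


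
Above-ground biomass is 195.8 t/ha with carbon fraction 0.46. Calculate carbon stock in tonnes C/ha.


Formula: Carbon Stock = Biomass * Carbon Fraction
C = 195.8 t/ha * 0.46
C = 90.1 t C/ha

90.1


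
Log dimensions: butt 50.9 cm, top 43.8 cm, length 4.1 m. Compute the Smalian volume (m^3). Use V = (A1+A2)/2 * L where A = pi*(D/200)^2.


Smalian: V = (A1 + A2)/2 * L,  A = pi*(D/200)^2
A1 = pi*(50.9/200)^2 = 0.203482 m^2
A2 = pi*(43.8/200)^2 = 0.150674 m^2
V = (0.203482+0.150674)/2*4.1 = 0.726 m^3

0.726


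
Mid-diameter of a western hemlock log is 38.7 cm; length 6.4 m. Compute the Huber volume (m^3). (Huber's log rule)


Huber: V = Am * L,  Am = pi*(Dm/200)^2
Am = pi*(38.7/200)^2 = 0.117628 m^2
V = 0.117628*6.4 = 0.7528 m^3

0.7528


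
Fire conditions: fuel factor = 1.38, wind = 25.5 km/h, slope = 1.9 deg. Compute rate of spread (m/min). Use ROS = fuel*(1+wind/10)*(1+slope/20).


Formula: ROS = fuel * (1 + wind/10) * (1 + slope/20)
Wind factor = 1 + 25.5/10 = 3.55
Slope factor = 1 + 1.9/20 = 1.095
ROS = 1.38 * 3.55 * 1.095 = 5.36 m/min

5.36


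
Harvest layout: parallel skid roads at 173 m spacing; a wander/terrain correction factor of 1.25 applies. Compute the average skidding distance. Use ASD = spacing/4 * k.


Formula: ASD = (spacing / 4) * correction
Uncorrected distance = spacing / 4 = 173 / 4 = 43.25 m
ASD = 43.25 * 1.25 = 54 m

54


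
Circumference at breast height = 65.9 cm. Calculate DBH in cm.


Formula: DBH = C / pi
DBH = 65.9 / pi
pi = 3.14159...
DBH = 21.0 cm

21.0


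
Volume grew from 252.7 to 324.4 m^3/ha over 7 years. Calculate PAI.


Formula: PAI = (V_T2 - V_T1) / (T2 - T1)
Volume increment = 324.4 - 252.7 = 71.7 m^3/ha
PAI = 71.7 / 7 = 10.24 m^3/ha/year

10.24


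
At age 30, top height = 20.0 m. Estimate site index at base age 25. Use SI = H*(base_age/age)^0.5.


Formula: SI = H_dom * (base_age / age)^0.5
Age ratio = 25 / 30 = 0.83333
sqrt(age_ratio) = 0.91287
SI = 20.0 * 0.91287 = 18.3 m

18.3


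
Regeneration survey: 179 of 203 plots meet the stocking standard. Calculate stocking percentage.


Formula: Stocking % = stocked plots / total plots * 100
Stocking = 179 / 203 * 100
Stocking = 0.8818 * 100 = 88.2%

88.2


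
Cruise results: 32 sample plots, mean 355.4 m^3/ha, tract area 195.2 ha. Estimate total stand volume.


Formula: Total Volume = Mean Volume per ha * Total Area
Total Volume = 355.4 m^3/ha * 195.2 ha
Total Volume = 69374 m^3

69374


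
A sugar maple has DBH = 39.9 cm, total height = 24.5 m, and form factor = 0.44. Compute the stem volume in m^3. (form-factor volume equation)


Formula: V = pi * (DBH/200)^2 * H * ff
Radius = DBH/200 = 39.9/200 = 0.1995 m
Radius^2 = 0.1995^2 = 0.03980025 m^2
V = pi * 0.03980025 * 24.5 * 0.44
V = 1.348 m^3

1.348


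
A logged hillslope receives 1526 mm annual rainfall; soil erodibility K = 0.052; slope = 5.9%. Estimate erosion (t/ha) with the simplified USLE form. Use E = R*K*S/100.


Formula: E = R * K * S / 100  (simplified USLE)
R * K = 1526 * 0.052 = 79.352
E = 79.352 * 5.9 / 100 = 4.68 t/ha

4.68


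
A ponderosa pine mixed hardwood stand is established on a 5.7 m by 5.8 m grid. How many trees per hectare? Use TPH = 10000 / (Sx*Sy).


Formula: TPH = 10000 m^2/ha / (spacing_x * spacing_y)
Area per tree = 5.7 m * 5.8 m = 33.06 m^2
TPH = 10000 / 33.06 = 302 trees/ha

302


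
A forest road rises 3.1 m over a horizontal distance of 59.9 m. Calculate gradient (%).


Formula: Gradient = rise / run * 100
Gradient = 3.1 / 59.9 * 100 = 5.2%

5.2


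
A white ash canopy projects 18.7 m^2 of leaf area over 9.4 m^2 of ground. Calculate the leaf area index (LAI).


Formula: LAI = total leaf area / ground area  (dimensionless)
LAI = 18.7 m^2 / 9.4 m^2
LAI = 1.99

1.99


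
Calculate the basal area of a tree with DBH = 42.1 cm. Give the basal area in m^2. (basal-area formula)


Formula: BA = pi * (DBH/2)^2 / 10000  (cm^2 to m^2)
Radius = DBH/2 = 42.1/2 = 21.05 cm
BA = pi * 21.05^2 / 10000
   = 1392.0476 cm^2 / 10000
   = 0.1392 m^2

0.1392


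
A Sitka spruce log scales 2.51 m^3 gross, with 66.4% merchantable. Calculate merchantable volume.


Formula: MV = V_total * (merchantable_pct / 100)
Merchantable fraction = 66.4% / 100 = 0.664
MV = 2.51 m^3 * 0.664 = 1.667 m^3

1.667


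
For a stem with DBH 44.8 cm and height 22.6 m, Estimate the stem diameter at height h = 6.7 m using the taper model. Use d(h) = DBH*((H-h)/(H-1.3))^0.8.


Taper: d(h) = DBH * ((H - h) / (H - 1.3))^0.8
Numerator = H - h = 22.6 - 6.7 = 15.9 m
Denominator = H - 1.3 = 22.6 - 1.3 = 21.3 m
Ratio = 15.9 / 21.3 = 0.74648
d = 44.8 * 0.74648^0.8 = 35.5 cm

35.5


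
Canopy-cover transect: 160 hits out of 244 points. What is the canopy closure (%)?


Formula: Canopy closure = covered points / total points * 100
Closure = 160 / 244 * 100
Closure = 0.6557 * 100 = 65.6%

65.6


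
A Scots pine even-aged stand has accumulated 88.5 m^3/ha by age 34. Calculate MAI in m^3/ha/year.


Formula: MAI = Total Volume / Stand Age
MAI = 88.5 m^3/ha / 34 years
MAI = 2.6 m^3/ha/year

2.6


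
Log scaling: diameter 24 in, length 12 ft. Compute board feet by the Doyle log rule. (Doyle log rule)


Doyle: BF = (D - 4)^2 * L / 16
Adjusted diameter = 24 - 4 = 20 in
(D-4)^2 = 20^2 = 400
BF = 400 * 12 / 16 = 300 BF

300


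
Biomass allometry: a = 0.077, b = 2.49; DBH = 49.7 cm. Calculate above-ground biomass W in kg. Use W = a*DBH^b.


Formula: W = a * DBH^b  (allometric power law)
DBH^b = 49.7^2.49 = 16746.6293
W = 0.077 * 16746.6293 = 1289.5 kg

1289.5


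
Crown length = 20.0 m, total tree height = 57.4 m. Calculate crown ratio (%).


Formula: Crown Ratio = (Crown Length / Total Height) * 100
CR = (20.0 m / 57.4 m) * 100
CR = 0.3484 * 100 = 34.8%

34.8


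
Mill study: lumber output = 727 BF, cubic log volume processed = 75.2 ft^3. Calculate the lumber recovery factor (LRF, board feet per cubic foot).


Formula: LRF = Lumber Output (BF) / Log Input (ft^3)
LRF = 727 BF / 75.2 ft^3
LRF = 9.67 BF/ft^3

9.67


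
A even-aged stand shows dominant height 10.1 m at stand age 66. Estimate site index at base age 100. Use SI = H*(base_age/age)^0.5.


Formula: SI = H_dom * (base_age / age)^0.5
Age ratio = 100 / 66 = 1.51515
sqrt(age_ratio) = 1.23091
SI = 10.1 * 1.23091 = 12.4 m

12.4


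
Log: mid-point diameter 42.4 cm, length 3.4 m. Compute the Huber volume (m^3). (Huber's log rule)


Huber: V = Am * L,  Am = pi*(Dm/200)^2
Am = pi*(42.4/200)^2 = 0.141196 m^2
V = 0.141196*3.4 = 0.4801 m^3

0.4801


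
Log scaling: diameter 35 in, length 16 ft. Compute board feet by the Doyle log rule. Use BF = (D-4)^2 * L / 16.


Doyle: BF = (D - 4)^2 * L / 16
Adjusted diameter = 35 - 4 = 31 in
(D-4)^2 = 31^2 = 961
BF = 961 * 16 / 16 = 961 BF

961


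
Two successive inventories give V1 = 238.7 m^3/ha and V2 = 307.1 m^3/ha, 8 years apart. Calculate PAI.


Formula: PAI = (V_T2 - V_T1) / (T2 - T1)
Volume increment = 307.1 - 238.7 = 68.4 m^3/ha
PAI = 68.4 / 8 = 8.55 m^3/ha/year

8.55


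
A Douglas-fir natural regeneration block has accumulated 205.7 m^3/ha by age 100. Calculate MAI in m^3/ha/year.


Formula: MAI = Total Volume / Stand Age
MAI = 205.7 m^3/ha / 100 years
MAI = 2.06 m^3/ha/year

2.06


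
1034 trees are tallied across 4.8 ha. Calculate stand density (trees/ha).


Formula: Stand Density = N_trees / Area_ha
Density = 1034 trees / 4.8 ha
Density = 215 trees/ha

215


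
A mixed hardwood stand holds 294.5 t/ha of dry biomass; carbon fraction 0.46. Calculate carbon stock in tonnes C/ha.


Formula: Carbon Stock = Biomass * Carbon Fraction
C = 294.5 t/ha * 0.46
C = 135.5 t C/ha

135.5


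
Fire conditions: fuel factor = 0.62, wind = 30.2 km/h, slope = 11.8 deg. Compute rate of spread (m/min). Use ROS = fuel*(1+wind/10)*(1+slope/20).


Formula: ROS = fuel * (1 + wind/10) * (1 + slope/20)
Wind factor = 1 + 30.2/10 = 4.02
Slope factor = 1 + 11.8/20 = 1.59
ROS = 0.62 * 4.02 * 1.59 = 3.96 m/min

3.96


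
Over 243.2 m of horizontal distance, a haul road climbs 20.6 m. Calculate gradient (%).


Formula: Gradient = rise / run * 100
Gradient = 20.6 / 243.2 * 100 = 8.5%

8.5


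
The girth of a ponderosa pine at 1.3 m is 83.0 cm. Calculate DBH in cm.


Formula: DBH = C / pi
DBH = 83.0 / pi
pi = 3.14159...
DBH = 26.4 cm

26.4


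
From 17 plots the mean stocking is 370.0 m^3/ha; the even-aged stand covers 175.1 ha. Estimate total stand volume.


Formula: Total Volume = Mean Volume per ha * Total Area
Total Volume = 370.0 m^3/ha * 175.1 ha
Total Volume = 64787 m^3

64787


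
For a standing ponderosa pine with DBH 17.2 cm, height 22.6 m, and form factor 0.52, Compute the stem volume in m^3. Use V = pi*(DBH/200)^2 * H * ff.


Formula: V = pi * (DBH/200)^2 * H * ff
Radius = DBH/200 = 17.2/200 = 0.086 m
Radius^2 = 0.086^2 = 0.007396 m^2
V = pi * 0.007396 * 22.6 * 0.52
V = 0.273 m^3

0.273


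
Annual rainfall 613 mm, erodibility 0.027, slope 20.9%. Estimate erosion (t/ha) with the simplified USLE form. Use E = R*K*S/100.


Formula: E = R * K * S / 100  (simplified USLE)
R * K = 613 * 0.027 = 16.551
E = 16.551 * 20.9 / 100 = 3.46 t/ha

3.46


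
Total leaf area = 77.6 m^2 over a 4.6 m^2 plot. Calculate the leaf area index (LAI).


Formula: LAI = total leaf area / ground area  (dimensionless)
LAI = 77.6 m^2 / 4.6 m^2
LAI = 16.87

16.87


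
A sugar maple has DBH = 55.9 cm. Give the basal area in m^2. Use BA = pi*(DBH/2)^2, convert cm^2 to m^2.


Formula: BA = pi * (DBH/2)^2 / 10000  (cm^2 to m^2)
Radius = DBH/2 = 55.9/2 = 27.95 cm
BA = pi * 27.95^2 / 10000
   = 2454.22 cm^2 / 10000
   = 0.2454 m^2

0.2454


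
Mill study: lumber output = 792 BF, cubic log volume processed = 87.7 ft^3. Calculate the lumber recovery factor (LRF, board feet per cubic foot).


Formula: LRF = Lumber Output (BF) / Log Input (ft^3)
LRF = 792 BF / 87.7 ft^3
LRF = 9.03 BF/ft^3

9.03


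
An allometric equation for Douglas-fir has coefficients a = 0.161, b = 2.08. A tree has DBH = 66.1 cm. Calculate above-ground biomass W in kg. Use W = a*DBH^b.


Formula: W = a * DBH^b  (allometric power law)
DBH^b = 66.1^2.08 = 6109.688
W = 0.161 * 6109.688 = 983.7 kg

983.7


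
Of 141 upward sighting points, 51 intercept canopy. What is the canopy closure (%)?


Formula: Canopy closure = covered points / total points * 100
Closure = 51 / 141 * 100
Closure = 0.3617 * 100 = 36.2%

36.2


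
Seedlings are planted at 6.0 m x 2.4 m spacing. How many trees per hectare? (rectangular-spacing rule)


Formula: TPH = 10000 m^2/ha / (spacing_x * spacing_y)
Area per tree = 6.0 m * 2.4 m = 14.4 m^2
TPH = 10000 / 14.4 = 694 trees/ha

694


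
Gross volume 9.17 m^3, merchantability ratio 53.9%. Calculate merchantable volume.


Formula: MV = V_total * (merchantable_pct / 100)
Merchantable fraction = 53.9% / 100 = 0.539
MV = 9.17 m^3 * 0.539 = 4.943 m^3

4.943


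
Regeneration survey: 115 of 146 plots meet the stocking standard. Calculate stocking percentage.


Formula: Stocking % = stocked plots / total plots * 100
Stocking = 115 / 146 * 100
Stocking = 0.7877 * 100 = 78.8%

78.8


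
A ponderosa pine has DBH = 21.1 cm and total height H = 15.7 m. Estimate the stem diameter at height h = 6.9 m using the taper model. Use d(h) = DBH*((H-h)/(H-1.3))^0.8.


Taper: d(h) = DBH * ((H - h) / (H - 1.3))^0.8
Numerator = H - h = 15.7 - 6.9 = 8.8 m
Denominator = H - 1.3 = 15.7 - 1.3 = 14.4 m
Ratio = 8.8 / 14.4 = 0.61111
d = 21.1 * 0.61111^0.8 = 14.2 cm

14.2


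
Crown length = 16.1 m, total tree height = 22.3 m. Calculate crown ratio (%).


Formula: Crown Ratio = (Crown Length / Total Height) * 100
CR = (16.1 m / 22.3 m) * 100
CR = 0.722 * 100 = 72.2%

72.2


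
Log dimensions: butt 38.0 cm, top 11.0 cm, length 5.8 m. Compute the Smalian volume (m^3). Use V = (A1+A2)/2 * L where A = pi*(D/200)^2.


Smalian: V = (A1 + A2)/2 * L,  A = pi*(D/200)^2
A1 = pi*(38.0/200)^2 = 0.113411 m^2
A2 = pi*(11.0/200)^2 = 0.009503 m^2
V = (0.113411+0.009503)/2*5.8 = 0.3565 m^3

0.3565


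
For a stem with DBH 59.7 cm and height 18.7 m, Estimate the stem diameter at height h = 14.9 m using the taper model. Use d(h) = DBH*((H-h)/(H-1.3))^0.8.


Taper: d(h) = DBH * ((H - h) / (H - 1.3))^0.8
Numerator = H - h = 18.7 - 14.9 = 3.8 m
Denominator = H - 1.3 = 18.7 - 1.3 = 17.4 m
Ratio = 3.8 / 17.4 = 0.21839
d = 59.7 * 0.21839^0.8 = 17.7 cm

17.7


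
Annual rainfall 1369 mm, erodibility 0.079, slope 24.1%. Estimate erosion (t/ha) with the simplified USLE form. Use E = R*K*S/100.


Formula: E = R * K * S / 100  (simplified USLE)
R * K = 1369 * 0.079 = 108.151
E = 108.151 * 24.1 / 100 = 26.06 t/ha

26.06


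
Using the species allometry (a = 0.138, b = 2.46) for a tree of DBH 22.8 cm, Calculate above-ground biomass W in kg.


Formula: W = a * DBH^b  (allometric power law)
DBH^b = 22.8^2.46 = 2190.3813
W = 0.138 * 2190.3813 = 302.3 kg

302.3


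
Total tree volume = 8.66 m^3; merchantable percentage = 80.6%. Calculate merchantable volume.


Formula: MV = V_total * (merchantable_pct / 100)
Merchantable fraction = 80.6% / 100 = 0.806
MV = 8.66 m^3 * 0.806 = 6.98 m^3

6.98


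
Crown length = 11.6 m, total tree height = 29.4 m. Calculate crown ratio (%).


Formula: Crown Ratio = (Crown Length / Total Height) * 100
CR = (11.6 m / 29.4 m) * 100
CR = 0.3946 * 100 = 39.5%

39.5


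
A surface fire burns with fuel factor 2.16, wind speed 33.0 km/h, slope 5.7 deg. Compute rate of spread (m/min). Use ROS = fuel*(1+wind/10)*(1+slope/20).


Formula: ROS = fuel * (1 + wind/10) * (1 + slope/20)
Wind factor = 1 + 33.0/10 = 4.3
Slope factor = 1 + 5.7/20 = 1.285
ROS = 2.16 * 4.3 * 1.285 = 11.94 m/min

11.94


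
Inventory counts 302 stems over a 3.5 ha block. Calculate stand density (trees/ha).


Formula: Stand Density = N_trees / Area_ha
Density = 302 trees / 3.5 ha
Density = 86 trees/ha

86


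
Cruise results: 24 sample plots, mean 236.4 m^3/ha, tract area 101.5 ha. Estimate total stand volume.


Formula: Total Volume = Mean Volume per ha * Total Area
Total Volume = 236.4 m^3/ha * 101.5 ha
Total Volume = 23995 m^3

23995


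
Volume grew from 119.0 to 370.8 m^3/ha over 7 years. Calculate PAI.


Formula: PAI = (V_T2 - V_T1) / (T2 - T1)
Volume increment = 370.8 - 119.0 = 251.8 m^3/ha
PAI = 251.8 / 7 = 35.97 m^3/ha/year

35.97


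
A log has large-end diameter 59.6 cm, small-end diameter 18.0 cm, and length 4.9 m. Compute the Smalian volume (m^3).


Smalian: V = (A1 + A2)/2 * L,  A = pi*(D/200)^2
A1 = pi*(59.6/200)^2 = 0.278986 m^2
A2 = pi*(18.0/200)^2 = 0.025447 m^2
V = (0.278986+0.025447)/2*4.9 = 0.7459 m^3

0.7459


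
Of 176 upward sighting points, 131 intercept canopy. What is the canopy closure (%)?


Formula: Canopy closure = covered points / total points * 100
Closure = 131 / 176 * 100
Closure = 0.7443 * 100 = 74.4%

74.4


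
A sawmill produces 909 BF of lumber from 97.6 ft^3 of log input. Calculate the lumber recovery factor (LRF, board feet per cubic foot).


Formula: LRF = Lumber Output (BF) / Log Input (ft^3)
LRF = 909 BF / 97.6 ft^3
LRF = 9.31 BF/ft^3

9.31


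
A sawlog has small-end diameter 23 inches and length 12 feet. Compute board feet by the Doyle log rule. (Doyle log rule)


Doyle: BF = (D - 4)^2 * L / 16
Adjusted diameter = 23 - 4 = 19 in
(D-4)^2 = 19^2 = 361
BF = 361 * 12 / 16 = 271 BF

271


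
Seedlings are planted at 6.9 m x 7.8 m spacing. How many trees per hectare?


Formula: TPH = 10000 m^2/ha / (spacing_x * spacing_y)
Area per tree = 6.9 m * 7.8 m = 53.82 m^2
TPH = 10000 / 53.82 = 186 trees/ha

186


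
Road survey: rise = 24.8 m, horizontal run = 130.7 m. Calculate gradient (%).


Formula: Gradient = rise / run * 100
Gradient = 24.8 / 130.7 * 100 = 19.0%

19.0


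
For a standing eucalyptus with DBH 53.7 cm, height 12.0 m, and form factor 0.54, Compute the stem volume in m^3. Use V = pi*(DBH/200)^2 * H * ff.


Formula: V = pi * (DBH/200)^2 * H * ff
Radius = DBH/200 = 53.7/200 = 0.2685 m
Radius^2 = 0.2685^2 = 0.07209225 m^2
V = pi * 0.07209225 * 12.0 * 0.54
V = 1.468 m^3

1.468


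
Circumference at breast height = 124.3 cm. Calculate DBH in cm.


Formula: DBH = C / pi
DBH = 124.3 / pi
pi = 3.14159...
DBH = 39.6 cm

39.6


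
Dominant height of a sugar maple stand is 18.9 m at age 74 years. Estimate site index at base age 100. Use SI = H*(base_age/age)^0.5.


Formula: SI = H_dom * (base_age / age)^0.5
Age ratio = 100 / 74 = 1.35135
sqrt(age_ratio) = 1.16248
SI = 18.9 * 1.16248 = 22.0 m

22.0


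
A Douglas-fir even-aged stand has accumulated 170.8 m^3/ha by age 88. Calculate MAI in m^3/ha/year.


Formula: MAI = Total Volume / Stand Age
MAI = 170.8 m^3/ha / 88 years
MAI = 1.94 m^3/ha/year

1.94


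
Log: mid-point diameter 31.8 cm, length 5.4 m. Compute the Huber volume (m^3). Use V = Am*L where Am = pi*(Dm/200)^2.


Huber: V = Am * L,  Am = pi*(Dm/200)^2
Am = pi*(31.8/200)^2 = 0.079423 m^2
V = 0.079423*5.4 = 0.4289 m^3

0.4289


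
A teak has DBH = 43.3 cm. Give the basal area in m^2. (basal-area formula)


Formula: BA = pi * (DBH/2)^2 / 10000  (cm^2 to m^2)
Radius = DBH/2 = 43.3/2 = 21.65 cm
BA = pi * 21.65^2 / 10000
   = 1472.5352 cm^2 / 10000
   = 0.1473 m^2

0.1473


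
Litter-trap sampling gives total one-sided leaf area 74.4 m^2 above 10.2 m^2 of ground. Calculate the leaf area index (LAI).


Formula: LAI = total leaf area / ground area  (dimensionless)
LAI = 74.4 m^2 / 10.2 m^2
LAI = 7.29

7.29


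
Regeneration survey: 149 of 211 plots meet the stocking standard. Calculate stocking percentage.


Formula: Stocking % = stocked plots / total plots * 100
Stocking = 149 / 211 * 100
Stocking = 0.7062 * 100 = 70.6%

70.6


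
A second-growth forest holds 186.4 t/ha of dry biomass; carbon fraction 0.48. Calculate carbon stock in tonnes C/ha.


Formula: Carbon Stock = Biomass * Carbon Fraction
C = 186.4 t/ha * 0.48
C = 89.5 t C/ha

89.5


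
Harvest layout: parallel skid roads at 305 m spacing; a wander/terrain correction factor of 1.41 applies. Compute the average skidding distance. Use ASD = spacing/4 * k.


Formula: ASD = (spacing / 4) * correction
Uncorrected distance = spacing / 4 = 305 / 4 = 76.25 m
ASD = 76.25 * 1.41 = 108 m

108


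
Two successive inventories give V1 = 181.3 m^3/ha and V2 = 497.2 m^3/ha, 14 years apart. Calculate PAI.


Formula: PAI = (V_T2 - V_T1) / (T2 - T1)
Volume increment = 497.2 - 181.3 = 315.9 m^3/ha
PAI = 315.9 / 14 = 22.56 m^3/ha/year

22.56


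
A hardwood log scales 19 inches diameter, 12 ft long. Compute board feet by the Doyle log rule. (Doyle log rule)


Doyle: BF = (D - 4)^2 * L / 16
Adjusted diameter = 19 - 4 = 15 in
(D-4)^2 = 15^2 = 225
BF = 225 * 12 / 16 = 169 BF

169


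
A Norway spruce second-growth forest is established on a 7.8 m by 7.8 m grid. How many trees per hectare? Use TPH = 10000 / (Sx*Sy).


Formula: TPH = 10000 m^2/ha / (spacing_x * spacing_y)
Area per tree = 7.8 m * 7.8 m = 60.84 m^2
TPH = 10000 / 60.84 = 164 trees/ha

164


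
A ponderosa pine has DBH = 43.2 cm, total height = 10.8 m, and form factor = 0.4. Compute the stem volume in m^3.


Formula: V = pi * (DBH/200)^2 * H * ff
Radius = DBH/200 = 43.2/200 = 0.216 m
Radius^2 = 0.216^2 = 0.046656 m^2
V = pi * 0.046656 * 10.8 * 0.4
V = 0.633 m^3

0.633


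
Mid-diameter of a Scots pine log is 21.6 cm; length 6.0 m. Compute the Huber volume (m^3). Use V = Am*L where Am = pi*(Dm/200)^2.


Huber: V = Am * L,  Am = pi*(Dm/200)^2
Am = pi*(21.6/200)^2 = 0.036644 m^2
V = 0.036644*6.0 = 0.2199 m^3

0.2199


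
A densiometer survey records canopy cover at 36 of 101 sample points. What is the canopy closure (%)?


Formula: Canopy closure = covered points / total points * 100
Closure = 36 / 101 * 100
Closure = 0.3564 * 100 = 35.6%

35.6
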